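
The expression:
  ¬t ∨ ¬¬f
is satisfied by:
  {f: True, t: False}
  {t: False, f: False}
  {t: True, f: True}


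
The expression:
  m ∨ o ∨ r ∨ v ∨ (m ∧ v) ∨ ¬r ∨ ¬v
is always true.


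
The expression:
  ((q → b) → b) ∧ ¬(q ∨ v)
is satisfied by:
  {b: True, q: False, v: False}


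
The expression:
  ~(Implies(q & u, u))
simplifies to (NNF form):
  False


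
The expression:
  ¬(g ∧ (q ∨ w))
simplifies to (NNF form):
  (¬q ∧ ¬w) ∨ ¬g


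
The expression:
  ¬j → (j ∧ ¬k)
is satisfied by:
  {j: True}


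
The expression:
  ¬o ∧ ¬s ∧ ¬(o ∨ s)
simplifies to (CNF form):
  ¬o ∧ ¬s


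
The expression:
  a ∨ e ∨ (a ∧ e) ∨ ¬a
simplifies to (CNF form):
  True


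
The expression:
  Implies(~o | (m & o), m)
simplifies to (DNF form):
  m | o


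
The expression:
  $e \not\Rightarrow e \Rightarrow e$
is always true.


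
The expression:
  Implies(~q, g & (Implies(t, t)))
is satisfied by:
  {q: True, g: True}
  {q: True, g: False}
  {g: True, q: False}


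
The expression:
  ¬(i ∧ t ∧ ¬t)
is always true.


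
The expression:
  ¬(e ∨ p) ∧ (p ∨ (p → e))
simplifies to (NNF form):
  ¬e ∧ ¬p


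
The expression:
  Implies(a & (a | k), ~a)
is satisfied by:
  {a: False}


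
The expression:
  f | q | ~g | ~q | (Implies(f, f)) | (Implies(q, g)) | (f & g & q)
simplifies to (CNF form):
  True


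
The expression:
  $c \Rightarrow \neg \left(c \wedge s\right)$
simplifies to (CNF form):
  $\neg c \vee \neg s$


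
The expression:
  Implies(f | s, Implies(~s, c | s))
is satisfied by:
  {c: True, s: True, f: False}
  {c: True, s: False, f: False}
  {s: True, c: False, f: False}
  {c: False, s: False, f: False}
  {f: True, c: True, s: True}
  {f: True, c: True, s: False}
  {f: True, s: True, c: False}


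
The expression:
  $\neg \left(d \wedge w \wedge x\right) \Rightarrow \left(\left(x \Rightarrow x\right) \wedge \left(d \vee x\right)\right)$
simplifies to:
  $d \vee x$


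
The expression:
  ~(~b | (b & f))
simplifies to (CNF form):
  b & ~f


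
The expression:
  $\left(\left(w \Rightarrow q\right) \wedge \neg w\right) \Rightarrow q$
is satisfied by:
  {q: True, w: True}
  {q: True, w: False}
  {w: True, q: False}


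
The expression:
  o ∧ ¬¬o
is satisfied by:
  {o: True}


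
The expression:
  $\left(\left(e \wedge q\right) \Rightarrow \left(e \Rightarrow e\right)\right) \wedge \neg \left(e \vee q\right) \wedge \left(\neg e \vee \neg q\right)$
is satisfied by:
  {q: False, e: False}


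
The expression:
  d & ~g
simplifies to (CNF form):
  d & ~g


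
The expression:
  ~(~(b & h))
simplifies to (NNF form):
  b & h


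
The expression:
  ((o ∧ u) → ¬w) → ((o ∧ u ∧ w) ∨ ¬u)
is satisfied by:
  {o: True, w: True, u: False}
  {o: True, w: False, u: False}
  {w: True, o: False, u: False}
  {o: False, w: False, u: False}
  {o: True, u: True, w: True}


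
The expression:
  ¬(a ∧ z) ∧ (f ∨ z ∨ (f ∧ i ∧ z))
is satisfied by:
  {f: True, a: False, z: False}
  {z: True, f: True, a: False}
  {z: True, a: False, f: False}
  {f: True, a: True, z: False}


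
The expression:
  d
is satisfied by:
  {d: True}


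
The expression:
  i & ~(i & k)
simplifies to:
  i & ~k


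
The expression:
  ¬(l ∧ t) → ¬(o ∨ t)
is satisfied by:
  {l: True, o: False, t: False}
  {l: False, o: False, t: False}
  {t: True, l: True, o: False}
  {t: True, o: True, l: True}


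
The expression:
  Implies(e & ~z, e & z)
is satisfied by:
  {z: True, e: False}
  {e: False, z: False}
  {e: True, z: True}


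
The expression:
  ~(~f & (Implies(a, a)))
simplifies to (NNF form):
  f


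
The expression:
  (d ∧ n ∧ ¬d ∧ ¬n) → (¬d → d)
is always true.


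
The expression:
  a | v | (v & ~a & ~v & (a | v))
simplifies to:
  a | v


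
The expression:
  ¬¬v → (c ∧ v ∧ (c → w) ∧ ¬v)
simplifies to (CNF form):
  ¬v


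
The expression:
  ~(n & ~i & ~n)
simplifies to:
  True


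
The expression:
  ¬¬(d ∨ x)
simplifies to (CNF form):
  d ∨ x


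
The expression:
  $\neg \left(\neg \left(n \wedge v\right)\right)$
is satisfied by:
  {n: True, v: True}


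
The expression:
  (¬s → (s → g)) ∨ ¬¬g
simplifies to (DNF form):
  True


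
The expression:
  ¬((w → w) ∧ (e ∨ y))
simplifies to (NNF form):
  ¬e ∧ ¬y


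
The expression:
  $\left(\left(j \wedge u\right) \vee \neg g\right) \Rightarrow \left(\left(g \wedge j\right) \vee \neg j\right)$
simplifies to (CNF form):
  $g \vee \neg j$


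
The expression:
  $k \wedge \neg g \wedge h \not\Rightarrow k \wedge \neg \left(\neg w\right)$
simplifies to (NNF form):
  $\text{False}$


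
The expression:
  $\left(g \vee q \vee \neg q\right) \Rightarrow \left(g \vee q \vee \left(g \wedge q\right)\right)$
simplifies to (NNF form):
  $g \vee q$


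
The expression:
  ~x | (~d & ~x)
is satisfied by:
  {x: False}


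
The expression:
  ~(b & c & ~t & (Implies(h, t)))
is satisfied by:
  {h: True, t: True, c: False, b: False}
  {h: True, c: False, t: False, b: False}
  {t: True, h: False, c: False, b: False}
  {h: False, c: False, t: False, b: False}
  {b: True, h: True, t: True, c: False}
  {b: True, h: True, c: False, t: False}
  {b: True, t: True, h: False, c: False}
  {b: True, h: False, c: False, t: False}
  {h: True, c: True, t: True, b: False}
  {h: True, c: True, b: False, t: False}
  {c: True, t: True, b: False, h: False}
  {c: True, b: False, t: False, h: False}
  {h: True, c: True, b: True, t: True}
  {h: True, c: True, b: True, t: False}
  {c: True, b: True, t: True, h: False}


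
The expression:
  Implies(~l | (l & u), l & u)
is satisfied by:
  {l: True}


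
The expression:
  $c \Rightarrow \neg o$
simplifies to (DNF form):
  $\neg c \vee \neg o$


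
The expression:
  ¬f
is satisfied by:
  {f: False}


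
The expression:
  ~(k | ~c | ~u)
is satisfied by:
  {c: True, u: True, k: False}


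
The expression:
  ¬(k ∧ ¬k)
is always true.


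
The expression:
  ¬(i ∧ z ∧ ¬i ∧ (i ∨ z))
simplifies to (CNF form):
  True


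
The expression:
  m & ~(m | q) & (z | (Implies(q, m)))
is never true.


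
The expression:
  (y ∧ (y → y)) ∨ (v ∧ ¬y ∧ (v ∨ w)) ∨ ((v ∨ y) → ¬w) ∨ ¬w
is always true.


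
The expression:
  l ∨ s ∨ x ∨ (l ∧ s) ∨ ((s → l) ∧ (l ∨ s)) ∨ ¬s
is always true.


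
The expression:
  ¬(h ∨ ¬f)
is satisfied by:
  {f: True, h: False}


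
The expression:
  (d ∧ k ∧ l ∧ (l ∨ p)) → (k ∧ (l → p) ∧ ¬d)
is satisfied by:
  {l: False, k: False, d: False}
  {d: True, l: False, k: False}
  {k: True, l: False, d: False}
  {d: True, k: True, l: False}
  {l: True, d: False, k: False}
  {d: True, l: True, k: False}
  {k: True, l: True, d: False}


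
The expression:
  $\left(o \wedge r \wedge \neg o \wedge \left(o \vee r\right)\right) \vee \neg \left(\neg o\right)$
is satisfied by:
  {o: True}


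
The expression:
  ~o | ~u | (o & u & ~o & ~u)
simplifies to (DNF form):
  ~o | ~u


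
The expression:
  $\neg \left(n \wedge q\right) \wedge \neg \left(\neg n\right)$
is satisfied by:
  {n: True, q: False}


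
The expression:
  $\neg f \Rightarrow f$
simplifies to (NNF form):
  $f$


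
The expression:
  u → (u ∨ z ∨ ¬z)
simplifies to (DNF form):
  True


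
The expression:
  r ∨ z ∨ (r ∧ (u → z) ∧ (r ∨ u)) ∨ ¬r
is always true.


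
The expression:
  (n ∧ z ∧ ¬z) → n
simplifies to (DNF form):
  True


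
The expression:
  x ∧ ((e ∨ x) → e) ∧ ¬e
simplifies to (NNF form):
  False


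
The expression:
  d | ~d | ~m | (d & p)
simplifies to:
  True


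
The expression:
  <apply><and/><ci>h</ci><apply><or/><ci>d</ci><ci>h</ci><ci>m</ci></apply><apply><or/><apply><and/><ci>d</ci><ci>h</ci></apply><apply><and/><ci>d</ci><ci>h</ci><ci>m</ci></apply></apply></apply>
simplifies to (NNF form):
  <apply><and/><ci>d</ci><ci>h</ci></apply>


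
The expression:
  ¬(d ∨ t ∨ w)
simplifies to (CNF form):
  ¬d ∧ ¬t ∧ ¬w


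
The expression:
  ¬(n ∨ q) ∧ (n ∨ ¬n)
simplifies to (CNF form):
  ¬n ∧ ¬q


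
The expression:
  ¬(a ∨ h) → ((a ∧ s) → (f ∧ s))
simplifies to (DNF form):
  True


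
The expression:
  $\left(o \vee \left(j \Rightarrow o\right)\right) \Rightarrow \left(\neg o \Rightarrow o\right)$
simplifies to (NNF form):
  $j \vee o$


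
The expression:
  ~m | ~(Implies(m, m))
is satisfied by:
  {m: False}


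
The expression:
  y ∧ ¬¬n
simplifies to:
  n ∧ y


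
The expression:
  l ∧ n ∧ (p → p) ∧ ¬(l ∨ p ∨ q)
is never true.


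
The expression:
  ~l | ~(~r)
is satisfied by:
  {r: True, l: False}
  {l: False, r: False}
  {l: True, r: True}


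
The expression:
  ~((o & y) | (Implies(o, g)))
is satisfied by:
  {o: True, g: False, y: False}


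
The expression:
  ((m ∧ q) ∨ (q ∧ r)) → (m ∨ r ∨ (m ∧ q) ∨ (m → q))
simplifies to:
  True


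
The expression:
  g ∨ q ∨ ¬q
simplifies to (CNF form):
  True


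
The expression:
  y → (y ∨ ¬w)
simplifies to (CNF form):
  True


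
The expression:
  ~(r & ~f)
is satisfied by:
  {f: True, r: False}
  {r: False, f: False}
  {r: True, f: True}


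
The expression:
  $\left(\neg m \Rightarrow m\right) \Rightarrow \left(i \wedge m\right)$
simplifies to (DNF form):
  $i \vee \neg m$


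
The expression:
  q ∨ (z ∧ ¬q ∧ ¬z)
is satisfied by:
  {q: True}


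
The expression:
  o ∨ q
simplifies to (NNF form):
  o ∨ q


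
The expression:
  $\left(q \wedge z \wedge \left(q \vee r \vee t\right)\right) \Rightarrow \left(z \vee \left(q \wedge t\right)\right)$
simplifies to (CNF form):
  $\text{True}$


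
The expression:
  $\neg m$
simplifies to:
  $\neg m$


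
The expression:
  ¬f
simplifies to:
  ¬f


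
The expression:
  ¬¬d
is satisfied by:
  {d: True}


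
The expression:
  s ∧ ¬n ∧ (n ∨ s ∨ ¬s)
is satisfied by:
  {s: True, n: False}


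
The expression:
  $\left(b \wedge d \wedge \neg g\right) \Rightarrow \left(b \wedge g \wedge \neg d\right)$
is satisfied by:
  {g: True, d: False, b: False}
  {g: False, d: False, b: False}
  {b: True, g: True, d: False}
  {b: True, g: False, d: False}
  {d: True, g: True, b: False}
  {d: True, g: False, b: False}
  {d: True, b: True, g: True}


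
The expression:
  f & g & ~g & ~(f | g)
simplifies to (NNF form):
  False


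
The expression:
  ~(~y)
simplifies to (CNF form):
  y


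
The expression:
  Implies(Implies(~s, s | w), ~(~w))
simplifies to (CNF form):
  w | ~s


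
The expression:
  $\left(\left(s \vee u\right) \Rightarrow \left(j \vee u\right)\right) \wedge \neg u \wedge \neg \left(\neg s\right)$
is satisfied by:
  {j: True, s: True, u: False}


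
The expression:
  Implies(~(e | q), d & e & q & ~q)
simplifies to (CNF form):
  e | q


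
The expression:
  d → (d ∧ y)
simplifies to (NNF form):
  y ∨ ¬d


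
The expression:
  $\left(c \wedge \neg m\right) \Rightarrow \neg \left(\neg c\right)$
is always true.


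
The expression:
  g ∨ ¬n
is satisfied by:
  {g: True, n: False}
  {n: False, g: False}
  {n: True, g: True}


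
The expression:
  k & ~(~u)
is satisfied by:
  {u: True, k: True}


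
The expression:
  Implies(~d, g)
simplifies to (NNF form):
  d | g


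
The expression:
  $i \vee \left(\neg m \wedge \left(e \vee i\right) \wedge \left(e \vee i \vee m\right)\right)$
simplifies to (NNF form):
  $i \vee \left(e \wedge \neg m\right)$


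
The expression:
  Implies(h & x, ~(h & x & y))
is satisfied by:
  {x: False, y: False, h: False}
  {h: True, x: False, y: False}
  {y: True, x: False, h: False}
  {h: True, y: True, x: False}
  {x: True, h: False, y: False}
  {h: True, x: True, y: False}
  {y: True, x: True, h: False}


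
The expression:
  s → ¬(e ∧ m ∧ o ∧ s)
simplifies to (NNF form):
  ¬e ∨ ¬m ∨ ¬o ∨ ¬s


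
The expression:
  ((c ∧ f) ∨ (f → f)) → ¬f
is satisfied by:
  {f: False}


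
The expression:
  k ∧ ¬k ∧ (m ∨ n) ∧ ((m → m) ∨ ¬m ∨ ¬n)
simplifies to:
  False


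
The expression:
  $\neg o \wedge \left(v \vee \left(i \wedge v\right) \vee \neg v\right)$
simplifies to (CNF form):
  $\neg o$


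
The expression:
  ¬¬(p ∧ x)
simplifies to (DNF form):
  p ∧ x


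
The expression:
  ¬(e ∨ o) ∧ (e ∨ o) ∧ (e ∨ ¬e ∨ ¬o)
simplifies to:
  False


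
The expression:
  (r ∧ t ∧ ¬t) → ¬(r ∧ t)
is always true.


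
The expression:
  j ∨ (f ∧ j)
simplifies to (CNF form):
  j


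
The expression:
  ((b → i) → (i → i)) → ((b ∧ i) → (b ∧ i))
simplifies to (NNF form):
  True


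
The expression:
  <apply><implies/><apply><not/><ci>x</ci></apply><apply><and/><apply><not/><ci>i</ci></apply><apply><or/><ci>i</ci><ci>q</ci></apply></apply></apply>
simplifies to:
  <apply><or/><ci>x</ci><apply><and/><ci>q</ci><apply><not/><ci>i</ci></apply></apply></apply>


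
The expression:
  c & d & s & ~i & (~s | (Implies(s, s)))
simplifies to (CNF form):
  c & d & s & ~i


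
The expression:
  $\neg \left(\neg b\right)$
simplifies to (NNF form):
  $b$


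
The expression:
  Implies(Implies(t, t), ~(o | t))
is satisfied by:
  {o: False, t: False}


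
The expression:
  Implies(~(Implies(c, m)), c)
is always true.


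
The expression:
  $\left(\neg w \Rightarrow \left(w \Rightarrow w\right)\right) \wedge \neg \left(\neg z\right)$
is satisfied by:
  {z: True}


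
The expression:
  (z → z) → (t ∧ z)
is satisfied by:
  {t: True, z: True}


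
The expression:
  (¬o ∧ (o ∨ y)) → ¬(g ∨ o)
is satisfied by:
  {o: True, g: False, y: False}
  {g: False, y: False, o: False}
  {y: True, o: True, g: False}
  {y: True, g: False, o: False}
  {o: True, g: True, y: False}
  {g: True, o: False, y: False}
  {y: True, g: True, o: True}


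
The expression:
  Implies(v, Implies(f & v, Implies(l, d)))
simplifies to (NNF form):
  d | ~f | ~l | ~v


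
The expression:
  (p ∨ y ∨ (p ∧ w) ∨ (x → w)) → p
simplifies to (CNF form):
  (p ∨ x) ∧ (p ∨ ¬w) ∧ (p ∨ ¬y)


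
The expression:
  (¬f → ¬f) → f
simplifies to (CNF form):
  f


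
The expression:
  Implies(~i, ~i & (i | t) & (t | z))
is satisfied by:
  {i: True, t: True}
  {i: True, t: False}
  {t: True, i: False}


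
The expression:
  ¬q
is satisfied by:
  {q: False}


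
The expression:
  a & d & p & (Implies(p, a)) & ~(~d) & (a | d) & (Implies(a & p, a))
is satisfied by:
  {a: True, p: True, d: True}


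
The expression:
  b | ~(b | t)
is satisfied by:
  {b: True, t: False}
  {t: False, b: False}
  {t: True, b: True}


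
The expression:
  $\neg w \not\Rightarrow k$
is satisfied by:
  {w: False, k: False}


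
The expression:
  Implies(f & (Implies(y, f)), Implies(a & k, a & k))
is always true.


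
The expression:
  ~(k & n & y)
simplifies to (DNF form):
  ~k | ~n | ~y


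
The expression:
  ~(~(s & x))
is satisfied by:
  {s: True, x: True}


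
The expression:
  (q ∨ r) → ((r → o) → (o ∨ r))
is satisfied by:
  {r: True, o: True, q: False}
  {r: True, q: False, o: False}
  {o: True, q: False, r: False}
  {o: False, q: False, r: False}
  {r: True, o: True, q: True}
  {r: True, q: True, o: False}
  {o: True, q: True, r: False}


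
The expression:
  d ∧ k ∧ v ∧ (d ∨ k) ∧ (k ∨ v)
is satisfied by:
  {k: True, d: True, v: True}


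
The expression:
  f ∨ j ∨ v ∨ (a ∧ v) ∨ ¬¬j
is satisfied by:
  {v: True, f: True, j: True}
  {v: True, f: True, j: False}
  {v: True, j: True, f: False}
  {v: True, j: False, f: False}
  {f: True, j: True, v: False}
  {f: True, j: False, v: False}
  {j: True, f: False, v: False}


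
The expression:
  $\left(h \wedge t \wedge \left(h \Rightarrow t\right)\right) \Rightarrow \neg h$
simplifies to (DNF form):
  $\neg h \vee \neg t$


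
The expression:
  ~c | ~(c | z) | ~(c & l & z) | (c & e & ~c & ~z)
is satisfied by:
  {l: False, c: False, z: False}
  {z: True, l: False, c: False}
  {c: True, l: False, z: False}
  {z: True, c: True, l: False}
  {l: True, z: False, c: False}
  {z: True, l: True, c: False}
  {c: True, l: True, z: False}


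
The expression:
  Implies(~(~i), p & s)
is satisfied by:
  {p: True, s: True, i: False}
  {p: True, s: False, i: False}
  {s: True, p: False, i: False}
  {p: False, s: False, i: False}
  {i: True, p: True, s: True}


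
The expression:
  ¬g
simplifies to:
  ¬g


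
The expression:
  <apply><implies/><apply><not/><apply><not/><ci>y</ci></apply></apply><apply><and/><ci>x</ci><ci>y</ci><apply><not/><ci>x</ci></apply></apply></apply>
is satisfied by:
  {y: False}


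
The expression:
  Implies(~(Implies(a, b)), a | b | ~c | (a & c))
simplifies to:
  True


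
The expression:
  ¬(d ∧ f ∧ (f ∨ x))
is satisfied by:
  {d: False, f: False}
  {f: True, d: False}
  {d: True, f: False}


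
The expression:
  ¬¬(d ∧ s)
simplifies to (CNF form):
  d ∧ s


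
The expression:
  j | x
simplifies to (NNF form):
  j | x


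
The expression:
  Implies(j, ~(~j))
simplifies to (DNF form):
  True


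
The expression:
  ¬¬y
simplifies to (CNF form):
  y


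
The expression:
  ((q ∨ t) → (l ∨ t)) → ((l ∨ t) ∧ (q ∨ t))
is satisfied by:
  {t: True, q: True}
  {t: True, q: False}
  {q: True, t: False}


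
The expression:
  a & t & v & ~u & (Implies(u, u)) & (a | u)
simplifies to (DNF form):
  a & t & v & ~u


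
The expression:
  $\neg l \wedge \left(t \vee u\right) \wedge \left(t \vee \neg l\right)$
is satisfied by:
  {t: True, u: True, l: False}
  {t: True, l: False, u: False}
  {u: True, l: False, t: False}


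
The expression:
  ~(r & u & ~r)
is always true.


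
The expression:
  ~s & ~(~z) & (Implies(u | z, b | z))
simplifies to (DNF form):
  z & ~s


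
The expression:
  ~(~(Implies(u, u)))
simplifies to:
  True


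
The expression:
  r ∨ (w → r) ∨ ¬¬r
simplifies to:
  r ∨ ¬w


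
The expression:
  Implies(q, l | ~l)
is always true.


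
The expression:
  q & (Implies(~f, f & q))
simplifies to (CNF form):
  f & q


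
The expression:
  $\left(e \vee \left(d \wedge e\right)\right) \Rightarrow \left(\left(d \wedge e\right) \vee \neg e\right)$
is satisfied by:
  {d: True, e: False}
  {e: False, d: False}
  {e: True, d: True}


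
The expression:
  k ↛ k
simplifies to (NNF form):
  False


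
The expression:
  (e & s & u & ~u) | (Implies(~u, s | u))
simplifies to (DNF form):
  s | u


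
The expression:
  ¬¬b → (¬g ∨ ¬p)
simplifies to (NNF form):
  ¬b ∨ ¬g ∨ ¬p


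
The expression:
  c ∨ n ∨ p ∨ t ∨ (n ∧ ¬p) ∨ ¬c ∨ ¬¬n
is always true.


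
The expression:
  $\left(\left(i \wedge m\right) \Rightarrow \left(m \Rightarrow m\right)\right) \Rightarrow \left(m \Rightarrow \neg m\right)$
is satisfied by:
  {m: False}


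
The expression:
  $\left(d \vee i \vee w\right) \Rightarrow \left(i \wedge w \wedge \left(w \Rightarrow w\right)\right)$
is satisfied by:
  {i: True, w: True, d: False}
  {i: True, w: True, d: True}
  {d: False, i: False, w: False}


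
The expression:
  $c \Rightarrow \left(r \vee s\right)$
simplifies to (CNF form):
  $r \vee s \vee \neg c$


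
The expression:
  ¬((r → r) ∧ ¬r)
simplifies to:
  r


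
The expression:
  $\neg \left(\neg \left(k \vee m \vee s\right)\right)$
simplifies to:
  $k \vee m \vee s$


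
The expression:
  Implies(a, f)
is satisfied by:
  {f: True, a: False}
  {a: False, f: False}
  {a: True, f: True}


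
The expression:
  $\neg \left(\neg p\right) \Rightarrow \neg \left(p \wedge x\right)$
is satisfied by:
  {p: False, x: False}
  {x: True, p: False}
  {p: True, x: False}


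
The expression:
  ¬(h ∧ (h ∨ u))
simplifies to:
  ¬h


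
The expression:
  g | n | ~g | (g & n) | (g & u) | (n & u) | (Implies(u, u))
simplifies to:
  True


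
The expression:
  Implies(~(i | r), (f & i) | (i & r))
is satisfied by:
  {i: True, r: True}
  {i: True, r: False}
  {r: True, i: False}


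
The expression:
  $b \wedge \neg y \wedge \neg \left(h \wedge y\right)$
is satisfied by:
  {b: True, y: False}


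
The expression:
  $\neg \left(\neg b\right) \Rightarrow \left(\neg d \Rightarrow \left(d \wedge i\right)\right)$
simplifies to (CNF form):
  $d \vee \neg b$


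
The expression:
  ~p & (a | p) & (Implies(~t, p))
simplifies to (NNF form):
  a & t & ~p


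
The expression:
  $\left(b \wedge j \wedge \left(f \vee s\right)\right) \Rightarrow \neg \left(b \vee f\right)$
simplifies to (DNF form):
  $\left(\neg f \wedge \neg s\right) \vee \neg b \vee \neg j$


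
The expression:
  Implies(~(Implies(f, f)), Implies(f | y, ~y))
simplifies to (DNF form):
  True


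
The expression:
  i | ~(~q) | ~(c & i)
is always true.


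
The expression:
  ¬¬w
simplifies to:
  w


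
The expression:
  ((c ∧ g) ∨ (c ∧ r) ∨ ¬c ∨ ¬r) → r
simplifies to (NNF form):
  r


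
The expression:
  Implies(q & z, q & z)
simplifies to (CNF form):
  True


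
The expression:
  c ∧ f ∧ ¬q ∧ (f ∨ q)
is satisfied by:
  {c: True, f: True, q: False}


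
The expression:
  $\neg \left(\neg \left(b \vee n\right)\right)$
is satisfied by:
  {n: True, b: True}
  {n: True, b: False}
  {b: True, n: False}


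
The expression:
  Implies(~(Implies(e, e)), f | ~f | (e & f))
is always true.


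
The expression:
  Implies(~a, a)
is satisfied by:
  {a: True}


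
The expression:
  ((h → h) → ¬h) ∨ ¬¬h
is always true.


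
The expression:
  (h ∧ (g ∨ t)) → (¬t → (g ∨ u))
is always true.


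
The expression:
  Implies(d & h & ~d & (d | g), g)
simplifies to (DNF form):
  True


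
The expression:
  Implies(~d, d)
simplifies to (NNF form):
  d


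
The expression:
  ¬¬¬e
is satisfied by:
  {e: False}


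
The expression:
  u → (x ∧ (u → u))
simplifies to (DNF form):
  x ∨ ¬u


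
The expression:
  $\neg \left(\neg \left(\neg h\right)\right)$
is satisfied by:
  {h: False}


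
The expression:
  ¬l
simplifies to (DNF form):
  ¬l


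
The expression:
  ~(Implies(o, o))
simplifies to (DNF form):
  False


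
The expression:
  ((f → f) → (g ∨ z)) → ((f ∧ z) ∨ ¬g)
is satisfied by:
  {f: True, z: True, g: False}
  {f: True, z: False, g: False}
  {z: True, f: False, g: False}
  {f: False, z: False, g: False}
  {g: True, f: True, z: True}


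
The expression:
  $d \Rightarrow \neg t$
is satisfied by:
  {t: False, d: False}
  {d: True, t: False}
  {t: True, d: False}


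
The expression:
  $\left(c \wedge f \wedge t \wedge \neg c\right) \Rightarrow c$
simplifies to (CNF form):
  $\text{True}$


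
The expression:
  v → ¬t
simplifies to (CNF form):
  ¬t ∨ ¬v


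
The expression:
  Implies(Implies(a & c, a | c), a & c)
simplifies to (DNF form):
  a & c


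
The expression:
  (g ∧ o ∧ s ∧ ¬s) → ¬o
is always true.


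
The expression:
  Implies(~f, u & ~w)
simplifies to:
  f | (u & ~w)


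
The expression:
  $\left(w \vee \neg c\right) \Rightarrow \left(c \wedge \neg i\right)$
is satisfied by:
  {c: True, w: False, i: False}
  {c: True, i: True, w: False}
  {c: True, w: True, i: False}


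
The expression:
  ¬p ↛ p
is always true.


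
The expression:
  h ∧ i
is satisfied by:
  {h: True, i: True}


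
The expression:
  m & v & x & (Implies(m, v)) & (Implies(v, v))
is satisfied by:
  {m: True, x: True, v: True}


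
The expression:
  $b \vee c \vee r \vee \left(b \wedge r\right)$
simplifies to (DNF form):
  $b \vee c \vee r$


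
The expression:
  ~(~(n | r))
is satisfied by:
  {r: True, n: True}
  {r: True, n: False}
  {n: True, r: False}


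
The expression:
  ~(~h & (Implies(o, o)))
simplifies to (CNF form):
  h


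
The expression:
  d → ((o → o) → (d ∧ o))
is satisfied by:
  {o: True, d: False}
  {d: False, o: False}
  {d: True, o: True}


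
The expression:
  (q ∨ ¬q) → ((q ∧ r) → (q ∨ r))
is always true.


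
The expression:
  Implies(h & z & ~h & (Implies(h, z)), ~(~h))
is always true.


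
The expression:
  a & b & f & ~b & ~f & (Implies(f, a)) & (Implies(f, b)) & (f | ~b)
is never true.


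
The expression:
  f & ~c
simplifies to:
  f & ~c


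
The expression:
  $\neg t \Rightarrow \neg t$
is always true.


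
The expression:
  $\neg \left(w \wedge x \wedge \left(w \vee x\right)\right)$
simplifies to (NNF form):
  $\neg w \vee \neg x$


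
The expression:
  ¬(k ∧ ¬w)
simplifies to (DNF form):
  w ∨ ¬k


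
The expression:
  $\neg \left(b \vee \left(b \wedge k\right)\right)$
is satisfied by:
  {b: False}


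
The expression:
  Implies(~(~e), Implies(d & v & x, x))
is always true.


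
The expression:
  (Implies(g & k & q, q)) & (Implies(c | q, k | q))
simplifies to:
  k | q | ~c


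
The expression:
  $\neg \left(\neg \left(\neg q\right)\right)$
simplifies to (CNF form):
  $\neg q$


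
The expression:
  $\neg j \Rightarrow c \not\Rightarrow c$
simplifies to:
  $j$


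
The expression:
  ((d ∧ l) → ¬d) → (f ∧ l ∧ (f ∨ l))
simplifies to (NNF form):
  l ∧ (d ∨ f)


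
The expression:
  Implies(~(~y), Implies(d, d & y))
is always true.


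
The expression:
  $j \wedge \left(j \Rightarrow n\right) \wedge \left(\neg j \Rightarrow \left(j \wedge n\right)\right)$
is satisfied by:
  {j: True, n: True}


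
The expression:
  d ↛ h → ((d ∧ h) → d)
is always true.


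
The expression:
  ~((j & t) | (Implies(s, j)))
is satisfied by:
  {s: True, j: False}


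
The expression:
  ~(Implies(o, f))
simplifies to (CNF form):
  o & ~f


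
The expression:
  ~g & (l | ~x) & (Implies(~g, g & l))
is never true.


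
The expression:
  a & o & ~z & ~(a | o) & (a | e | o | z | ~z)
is never true.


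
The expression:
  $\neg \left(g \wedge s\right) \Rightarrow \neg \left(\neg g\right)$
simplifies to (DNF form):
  $g$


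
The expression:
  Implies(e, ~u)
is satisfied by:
  {u: False, e: False}
  {e: True, u: False}
  {u: True, e: False}


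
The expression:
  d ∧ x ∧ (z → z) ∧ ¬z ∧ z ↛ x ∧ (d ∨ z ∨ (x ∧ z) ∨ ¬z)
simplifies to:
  False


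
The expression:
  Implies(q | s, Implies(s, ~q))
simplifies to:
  ~q | ~s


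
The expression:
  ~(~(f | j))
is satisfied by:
  {f: True, j: True}
  {f: True, j: False}
  {j: True, f: False}


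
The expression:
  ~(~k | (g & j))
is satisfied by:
  {k: True, g: False, j: False}
  {j: True, k: True, g: False}
  {g: True, k: True, j: False}


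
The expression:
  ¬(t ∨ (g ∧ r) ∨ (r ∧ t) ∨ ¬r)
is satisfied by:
  {r: True, g: False, t: False}


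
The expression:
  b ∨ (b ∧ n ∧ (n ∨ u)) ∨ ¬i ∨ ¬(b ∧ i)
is always true.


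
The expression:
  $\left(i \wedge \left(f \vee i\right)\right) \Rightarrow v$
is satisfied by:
  {v: True, i: False}
  {i: False, v: False}
  {i: True, v: True}


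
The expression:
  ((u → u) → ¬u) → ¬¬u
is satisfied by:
  {u: True}


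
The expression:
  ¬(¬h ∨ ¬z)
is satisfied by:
  {h: True, z: True}


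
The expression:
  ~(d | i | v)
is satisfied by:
  {d: False, v: False, i: False}


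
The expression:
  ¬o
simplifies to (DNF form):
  ¬o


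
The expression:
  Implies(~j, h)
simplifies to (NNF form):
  h | j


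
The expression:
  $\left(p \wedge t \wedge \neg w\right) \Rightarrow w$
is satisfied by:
  {w: True, p: False, t: False}
  {p: False, t: False, w: False}
  {t: True, w: True, p: False}
  {t: True, p: False, w: False}
  {w: True, p: True, t: False}
  {p: True, w: False, t: False}
  {t: True, p: True, w: True}


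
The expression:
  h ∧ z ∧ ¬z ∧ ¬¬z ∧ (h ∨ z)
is never true.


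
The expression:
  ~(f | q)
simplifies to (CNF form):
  ~f & ~q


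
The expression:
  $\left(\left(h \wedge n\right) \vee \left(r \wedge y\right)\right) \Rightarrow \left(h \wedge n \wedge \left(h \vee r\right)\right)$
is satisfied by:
  {h: True, n: True, y: False, r: False}
  {h: True, n: False, y: False, r: False}
  {n: True, r: False, h: False, y: False}
  {r: False, n: False, h: False, y: False}
  {r: True, h: True, n: True, y: False}
  {r: True, h: True, n: False, y: False}
  {r: True, n: True, h: False, y: False}
  {r: True, n: False, h: False, y: False}
  {y: True, h: True, n: True, r: False}
  {y: True, h: True, n: False, r: False}
  {y: True, n: True, h: False, r: False}
  {y: True, n: False, h: False, r: False}
  {r: True, y: True, h: True, n: True}


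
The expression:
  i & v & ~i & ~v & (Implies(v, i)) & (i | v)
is never true.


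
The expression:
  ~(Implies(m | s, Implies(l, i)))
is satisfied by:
  {m: True, s: True, l: True, i: False}
  {m: True, l: True, i: False, s: False}
  {s: True, l: True, i: False, m: False}


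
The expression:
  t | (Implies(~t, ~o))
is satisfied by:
  {t: True, o: False}
  {o: False, t: False}
  {o: True, t: True}


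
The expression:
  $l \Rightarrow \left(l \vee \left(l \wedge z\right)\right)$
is always true.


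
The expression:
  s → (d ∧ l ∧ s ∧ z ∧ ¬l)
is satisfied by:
  {s: False}


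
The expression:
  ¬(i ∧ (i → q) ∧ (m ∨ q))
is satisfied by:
  {q: False, i: False}
  {i: True, q: False}
  {q: True, i: False}


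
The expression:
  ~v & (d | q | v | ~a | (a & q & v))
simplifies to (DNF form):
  (d & ~v) | (q & ~v) | (~a & ~v)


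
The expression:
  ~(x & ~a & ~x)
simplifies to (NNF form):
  True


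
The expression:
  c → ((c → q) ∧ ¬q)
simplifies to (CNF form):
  ¬c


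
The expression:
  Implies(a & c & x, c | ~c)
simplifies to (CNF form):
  True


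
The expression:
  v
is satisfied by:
  {v: True}


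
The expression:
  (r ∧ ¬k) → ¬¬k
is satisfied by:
  {k: True, r: False}
  {r: False, k: False}
  {r: True, k: True}


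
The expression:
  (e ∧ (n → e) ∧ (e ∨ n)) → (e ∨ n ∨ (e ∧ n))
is always true.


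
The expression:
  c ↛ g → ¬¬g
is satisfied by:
  {g: True, c: False}
  {c: False, g: False}
  {c: True, g: True}


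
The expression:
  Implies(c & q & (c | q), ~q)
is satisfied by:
  {c: False, q: False}
  {q: True, c: False}
  {c: True, q: False}


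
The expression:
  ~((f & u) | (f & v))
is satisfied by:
  {v: False, f: False, u: False}
  {u: True, v: False, f: False}
  {v: True, u: False, f: False}
  {u: True, v: True, f: False}
  {f: True, u: False, v: False}


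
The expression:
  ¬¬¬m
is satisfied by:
  {m: False}


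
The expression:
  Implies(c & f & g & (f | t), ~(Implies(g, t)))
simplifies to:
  ~c | ~f | ~g | ~t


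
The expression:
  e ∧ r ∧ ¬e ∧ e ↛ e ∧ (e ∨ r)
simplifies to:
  False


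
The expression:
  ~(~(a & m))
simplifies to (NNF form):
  a & m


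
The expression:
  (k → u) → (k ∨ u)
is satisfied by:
  {k: True, u: True}
  {k: True, u: False}
  {u: True, k: False}


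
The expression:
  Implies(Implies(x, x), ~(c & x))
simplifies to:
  ~c | ~x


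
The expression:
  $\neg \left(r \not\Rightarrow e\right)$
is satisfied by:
  {e: True, r: False}
  {r: False, e: False}
  {r: True, e: True}


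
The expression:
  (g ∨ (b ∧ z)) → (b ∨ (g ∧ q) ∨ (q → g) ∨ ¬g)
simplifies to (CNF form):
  True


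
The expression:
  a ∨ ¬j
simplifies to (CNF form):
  a ∨ ¬j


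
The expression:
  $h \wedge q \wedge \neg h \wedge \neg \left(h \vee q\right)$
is never true.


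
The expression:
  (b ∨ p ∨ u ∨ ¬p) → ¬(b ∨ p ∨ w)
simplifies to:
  ¬b ∧ ¬p ∧ ¬w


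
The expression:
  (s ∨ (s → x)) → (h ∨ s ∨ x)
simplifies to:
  h ∨ s ∨ x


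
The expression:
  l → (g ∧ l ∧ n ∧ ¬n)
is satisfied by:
  {l: False}


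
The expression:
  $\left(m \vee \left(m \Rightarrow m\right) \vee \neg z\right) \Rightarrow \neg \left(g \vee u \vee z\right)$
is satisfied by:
  {g: False, u: False, z: False}


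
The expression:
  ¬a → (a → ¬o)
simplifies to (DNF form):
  True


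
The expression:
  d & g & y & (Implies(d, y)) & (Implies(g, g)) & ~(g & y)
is never true.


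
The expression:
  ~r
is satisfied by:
  {r: False}


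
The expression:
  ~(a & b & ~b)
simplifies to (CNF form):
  True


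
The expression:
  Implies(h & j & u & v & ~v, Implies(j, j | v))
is always true.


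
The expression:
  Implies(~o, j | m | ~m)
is always true.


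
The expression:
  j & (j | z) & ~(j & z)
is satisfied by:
  {j: True, z: False}


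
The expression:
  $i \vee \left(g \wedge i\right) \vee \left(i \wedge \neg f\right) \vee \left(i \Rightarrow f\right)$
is always true.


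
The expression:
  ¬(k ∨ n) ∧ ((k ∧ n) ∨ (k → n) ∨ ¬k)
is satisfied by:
  {n: False, k: False}


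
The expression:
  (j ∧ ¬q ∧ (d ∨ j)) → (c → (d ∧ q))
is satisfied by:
  {q: True, c: False, j: False}
  {c: False, j: False, q: False}
  {j: True, q: True, c: False}
  {j: True, c: False, q: False}
  {q: True, c: True, j: False}
  {c: True, q: False, j: False}
  {j: True, c: True, q: True}


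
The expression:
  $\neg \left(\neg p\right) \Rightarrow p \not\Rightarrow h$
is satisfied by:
  {p: False, h: False}
  {h: True, p: False}
  {p: True, h: False}


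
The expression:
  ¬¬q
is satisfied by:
  {q: True}


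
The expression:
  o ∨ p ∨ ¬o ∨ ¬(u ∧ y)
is always true.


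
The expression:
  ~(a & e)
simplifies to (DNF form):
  ~a | ~e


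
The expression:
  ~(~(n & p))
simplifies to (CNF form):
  n & p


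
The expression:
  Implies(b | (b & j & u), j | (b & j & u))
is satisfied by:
  {j: True, b: False}
  {b: False, j: False}
  {b: True, j: True}


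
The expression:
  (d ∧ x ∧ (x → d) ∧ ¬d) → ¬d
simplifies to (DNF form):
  True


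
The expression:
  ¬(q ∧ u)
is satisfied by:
  {u: False, q: False}
  {q: True, u: False}
  {u: True, q: False}


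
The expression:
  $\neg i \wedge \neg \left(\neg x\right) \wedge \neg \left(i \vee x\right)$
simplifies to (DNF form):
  $\text{False}$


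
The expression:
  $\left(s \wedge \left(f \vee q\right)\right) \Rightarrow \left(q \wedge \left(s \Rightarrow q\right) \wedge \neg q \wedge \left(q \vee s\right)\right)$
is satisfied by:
  {q: False, s: False, f: False}
  {f: True, q: False, s: False}
  {q: True, f: False, s: False}
  {f: True, q: True, s: False}
  {s: True, f: False, q: False}


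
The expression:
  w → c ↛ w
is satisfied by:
  {w: False}


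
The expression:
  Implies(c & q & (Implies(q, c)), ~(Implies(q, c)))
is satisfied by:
  {c: False, q: False}
  {q: True, c: False}
  {c: True, q: False}


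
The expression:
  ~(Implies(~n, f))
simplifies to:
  ~f & ~n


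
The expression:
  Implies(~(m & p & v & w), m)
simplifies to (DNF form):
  m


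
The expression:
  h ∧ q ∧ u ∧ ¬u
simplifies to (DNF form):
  False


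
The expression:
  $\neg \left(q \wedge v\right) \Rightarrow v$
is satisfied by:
  {v: True}


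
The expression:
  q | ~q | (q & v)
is always true.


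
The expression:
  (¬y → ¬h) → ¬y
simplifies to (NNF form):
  ¬y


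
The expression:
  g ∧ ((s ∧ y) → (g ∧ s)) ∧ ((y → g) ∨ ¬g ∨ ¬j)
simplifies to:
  g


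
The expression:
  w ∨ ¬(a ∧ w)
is always true.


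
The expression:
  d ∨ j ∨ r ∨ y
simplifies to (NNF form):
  d ∨ j ∨ r ∨ y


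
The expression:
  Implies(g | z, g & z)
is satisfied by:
  {z: False, g: False}
  {g: True, z: True}


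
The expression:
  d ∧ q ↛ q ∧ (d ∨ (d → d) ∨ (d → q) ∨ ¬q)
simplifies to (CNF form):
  False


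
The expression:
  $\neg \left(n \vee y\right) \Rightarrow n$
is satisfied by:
  {n: True, y: True}
  {n: True, y: False}
  {y: True, n: False}


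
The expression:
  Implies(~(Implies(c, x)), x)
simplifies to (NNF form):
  x | ~c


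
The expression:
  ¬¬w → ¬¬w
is always true.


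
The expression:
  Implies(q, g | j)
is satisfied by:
  {g: True, j: True, q: False}
  {g: True, j: False, q: False}
  {j: True, g: False, q: False}
  {g: False, j: False, q: False}
  {g: True, q: True, j: True}
  {g: True, q: True, j: False}
  {q: True, j: True, g: False}


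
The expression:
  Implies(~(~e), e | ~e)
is always true.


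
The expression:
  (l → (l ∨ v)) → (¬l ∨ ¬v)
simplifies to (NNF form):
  ¬l ∨ ¬v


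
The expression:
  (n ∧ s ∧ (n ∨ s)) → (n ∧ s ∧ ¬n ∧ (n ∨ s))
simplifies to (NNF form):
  ¬n ∨ ¬s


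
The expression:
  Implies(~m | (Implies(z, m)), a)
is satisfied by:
  {a: True}


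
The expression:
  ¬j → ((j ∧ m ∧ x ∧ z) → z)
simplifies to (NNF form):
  True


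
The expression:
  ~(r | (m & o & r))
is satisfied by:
  {r: False}


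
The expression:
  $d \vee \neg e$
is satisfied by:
  {d: True, e: False}
  {e: False, d: False}
  {e: True, d: True}


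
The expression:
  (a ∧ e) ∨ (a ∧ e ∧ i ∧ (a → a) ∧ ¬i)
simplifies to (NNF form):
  a ∧ e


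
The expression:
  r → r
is always true.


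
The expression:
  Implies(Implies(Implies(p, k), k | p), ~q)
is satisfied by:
  {k: False, q: False, p: False}
  {p: True, k: False, q: False}
  {k: True, p: False, q: False}
  {p: True, k: True, q: False}
  {q: True, p: False, k: False}


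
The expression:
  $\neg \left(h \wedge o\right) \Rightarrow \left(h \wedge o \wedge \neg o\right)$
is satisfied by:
  {h: True, o: True}


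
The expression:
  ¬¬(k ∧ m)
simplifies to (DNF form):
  k ∧ m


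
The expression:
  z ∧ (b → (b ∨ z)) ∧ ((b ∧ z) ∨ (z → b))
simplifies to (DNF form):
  b ∧ z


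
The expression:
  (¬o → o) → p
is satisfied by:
  {p: True, o: False}
  {o: False, p: False}
  {o: True, p: True}


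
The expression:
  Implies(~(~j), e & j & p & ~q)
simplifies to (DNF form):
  ~j | (e & p & ~q)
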